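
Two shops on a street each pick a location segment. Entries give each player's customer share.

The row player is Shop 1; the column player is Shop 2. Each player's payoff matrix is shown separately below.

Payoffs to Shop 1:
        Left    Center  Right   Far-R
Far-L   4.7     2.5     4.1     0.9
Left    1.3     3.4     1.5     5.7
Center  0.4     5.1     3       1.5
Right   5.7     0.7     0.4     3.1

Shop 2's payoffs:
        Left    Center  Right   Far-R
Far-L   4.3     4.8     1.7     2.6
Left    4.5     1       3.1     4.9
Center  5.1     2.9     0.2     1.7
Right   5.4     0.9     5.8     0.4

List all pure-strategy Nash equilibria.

Shop 1 against Left: payoffs 4.7, 1.3, 0.4, 5.7 → best response Right.
Shop 1 against Center: payoffs 2.5, 3.4, 5.1, 0.7 → best response Center.
Shop 1 against Right: payoffs 4.1, 1.5, 3, 0.4 → best response Far-L.
Shop 1 against Far-R: payoffs 0.9, 5.7, 1.5, 3.1 → best response Left.
Shop 2 against Far-L: payoffs 4.3, 4.8, 1.7, 2.6 → best response Center.
Shop 2 against Left: payoffs 4.5, 1, 3.1, 4.9 → best response Far-R.
Shop 2 against Center: payoffs 5.1, 2.9, 0.2, 1.7 → best response Left.
Shop 2 against Right: payoffs 5.4, 0.9, 5.8, 0.4 → best response Right.
Mutual best responses: (Left, Far-R).

Pure NE: (Left, Far-R)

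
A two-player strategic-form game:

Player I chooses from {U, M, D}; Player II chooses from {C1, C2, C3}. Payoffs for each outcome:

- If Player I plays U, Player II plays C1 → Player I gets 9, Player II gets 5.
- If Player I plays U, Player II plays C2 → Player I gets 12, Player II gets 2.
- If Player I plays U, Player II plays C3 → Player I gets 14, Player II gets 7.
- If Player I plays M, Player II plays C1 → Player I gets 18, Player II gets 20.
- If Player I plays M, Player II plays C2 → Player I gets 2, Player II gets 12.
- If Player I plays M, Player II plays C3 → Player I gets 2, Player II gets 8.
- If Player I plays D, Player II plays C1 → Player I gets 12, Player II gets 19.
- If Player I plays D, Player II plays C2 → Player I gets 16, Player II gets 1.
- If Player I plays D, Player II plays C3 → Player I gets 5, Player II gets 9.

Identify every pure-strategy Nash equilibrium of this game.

The pure Nash equilibria are (U, C3); (M, C1).

(U, C1): Player I can switch to M (9 → 18). Not NE.
(U, C2): Player I can switch to D (12 → 16). Not NE.
(U, C3): Player I gets 14, best alternative 5; Player II gets 7, best alternative 5. No profitable deviation — NE.
(M, C1): Player I gets 18, best alternative 12; Player II gets 20, best alternative 12. No profitable deviation — NE.
(M, C2): Player I can switch to U (2 → 12). Not NE.
(M, C3): Player I can switch to U (2 → 14). Not NE.
(D, C1): Player I can switch to M (12 → 18). Not NE.
(D, C2): Player II can switch to C1 (1 → 19). Not NE.
(D, C3): Player I can switch to U (5 → 14). Not NE.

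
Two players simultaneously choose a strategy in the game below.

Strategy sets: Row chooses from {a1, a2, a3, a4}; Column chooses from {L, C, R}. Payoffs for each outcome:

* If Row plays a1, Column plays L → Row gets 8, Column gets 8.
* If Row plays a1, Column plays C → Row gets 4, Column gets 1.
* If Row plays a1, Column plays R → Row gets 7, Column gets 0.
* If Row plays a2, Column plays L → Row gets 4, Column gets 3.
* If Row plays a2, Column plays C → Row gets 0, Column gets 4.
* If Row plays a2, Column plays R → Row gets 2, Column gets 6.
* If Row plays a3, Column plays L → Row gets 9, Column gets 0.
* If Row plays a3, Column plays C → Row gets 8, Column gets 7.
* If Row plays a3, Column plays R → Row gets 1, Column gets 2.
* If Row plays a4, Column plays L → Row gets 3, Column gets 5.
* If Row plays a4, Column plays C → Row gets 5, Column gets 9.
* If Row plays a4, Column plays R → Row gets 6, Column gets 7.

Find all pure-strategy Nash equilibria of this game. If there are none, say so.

For each strategy profile, look for a profitable unilateral deviation.
(a1, L): Row can switch to a3 (8 → 9). Not NE.
(a1, C): Row can switch to a3 (4 → 8). Not NE.
(a1, R): Column can switch to L (0 → 8). Not NE.
(a2, L): Row can switch to a1 (4 → 8). Not NE.
(a2, C): Row can switch to a1 (0 → 4). Not NE.
(a2, R): Row can switch to a1 (2 → 7). Not NE.
(a3, L): Column can switch to C (0 → 7). Not NE.
(a3, C): Row gets 8, best alternative 5; Column gets 7, best alternative 2. No profitable deviation — NE.
(a3, R): Row can switch to a1 (1 → 7). Not NE.
(The remaining 3 profiles each have a profitable deviation by the same check.)

Pure NE: (a3, C)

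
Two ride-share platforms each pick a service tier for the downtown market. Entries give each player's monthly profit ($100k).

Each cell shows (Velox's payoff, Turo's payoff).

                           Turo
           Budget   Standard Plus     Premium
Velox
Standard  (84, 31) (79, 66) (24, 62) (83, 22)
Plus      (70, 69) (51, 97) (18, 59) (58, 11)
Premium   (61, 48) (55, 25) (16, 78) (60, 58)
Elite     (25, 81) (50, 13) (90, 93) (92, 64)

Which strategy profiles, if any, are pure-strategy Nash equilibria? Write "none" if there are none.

The pure Nash equilibria are (Standard, Standard) and (Elite, Plus).

Velox against Budget: payoffs 84, 70, 61, 25 → best response Standard.
Velox against Standard: payoffs 79, 51, 55, 50 → best response Standard.
Velox against Plus: payoffs 24, 18, 16, 90 → best response Elite.
Velox against Premium: payoffs 83, 58, 60, 92 → best response Elite.
Turo against Standard: payoffs 31, 66, 62, 22 → best response Standard.
Turo against Plus: payoffs 69, 97, 59, 11 → best response Standard.
Turo against Premium: payoffs 48, 25, 78, 58 → best response Plus.
Turo against Elite: payoffs 81, 13, 93, 64 → best response Plus.
Mutual best responses: (Standard, Standard); (Elite, Plus).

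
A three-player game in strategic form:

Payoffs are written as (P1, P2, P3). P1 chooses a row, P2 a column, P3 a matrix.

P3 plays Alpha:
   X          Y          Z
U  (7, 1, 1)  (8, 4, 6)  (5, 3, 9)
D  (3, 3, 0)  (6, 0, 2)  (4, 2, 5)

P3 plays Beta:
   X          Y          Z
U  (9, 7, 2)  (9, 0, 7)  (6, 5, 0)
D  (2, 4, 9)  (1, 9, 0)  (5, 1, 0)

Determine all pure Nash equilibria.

The unique pure-strategy Nash equilibrium is (U, X, Beta).

P1 against (X, Alpha): payoffs 7, 3 → best response U.
P1 against (X, Beta): payoffs 9, 2 → best response U.
P1 against (Y, Alpha): payoffs 8, 6 → best response U.
P1 against (Y, Beta): payoffs 9, 1 → best response U.
P1 against (Z, Alpha): payoffs 5, 4 → best response U.
P1 against (Z, Beta): payoffs 6, 5 → best response U.
P2 against (U, Alpha): payoffs 1, 4, 3 → best response Y.
P2 against (U, Beta): payoffs 7, 0, 5 → best response X.
P2 against (D, Alpha): payoffs 3, 0, 2 → best response X.
P2 against (D, Beta): payoffs 4, 9, 1 → best response Y.
P3 against (U, X): payoffs 1, 2 → best response Beta.
P3 against (U, Y): payoffs 6, 7 → best response Beta.
P3 against (U, Z): payoffs 9, 0 → best response Alpha.
P3 against (D, X): payoffs 0, 9 → best response Beta.
P3 against (D, Y): payoffs 2, 0 → best response Alpha.
P3 against (D, Z): payoffs 5, 0 → best response Alpha.
Mutual best responses: (U, X, Beta).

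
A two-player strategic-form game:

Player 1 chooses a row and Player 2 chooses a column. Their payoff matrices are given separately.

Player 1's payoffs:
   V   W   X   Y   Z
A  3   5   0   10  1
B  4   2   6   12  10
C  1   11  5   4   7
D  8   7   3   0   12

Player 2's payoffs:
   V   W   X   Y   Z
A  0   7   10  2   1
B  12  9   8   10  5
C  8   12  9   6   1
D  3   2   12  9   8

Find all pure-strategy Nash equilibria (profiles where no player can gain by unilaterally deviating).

Mark each player's best response to every combination of opponents' strategies; a profile where every player is best-responding is a pure Nash equilibrium.
Player 1 against V: payoffs 3, 4, 1, 8 → best response D.
Player 1 against W: payoffs 5, 2, 11, 7 → best response C.
Player 1 against X: payoffs 0, 6, 5, 3 → best response B.
Player 1 against Y: payoffs 10, 12, 4, 0 → best response B.
Player 1 against Z: payoffs 1, 10, 7, 12 → best response D.
Player 2 against A: payoffs 0, 7, 10, 2, 1 → best response X.
Player 2 against B: payoffs 12, 9, 8, 10, 5 → best response V.
Player 2 against C: payoffs 8, 12, 9, 6, 1 → best response W.
Player 2 against D: payoffs 3, 2, 12, 9, 8 → best response X.
Mutual best responses: (C, W).

Pure NE: (C, W)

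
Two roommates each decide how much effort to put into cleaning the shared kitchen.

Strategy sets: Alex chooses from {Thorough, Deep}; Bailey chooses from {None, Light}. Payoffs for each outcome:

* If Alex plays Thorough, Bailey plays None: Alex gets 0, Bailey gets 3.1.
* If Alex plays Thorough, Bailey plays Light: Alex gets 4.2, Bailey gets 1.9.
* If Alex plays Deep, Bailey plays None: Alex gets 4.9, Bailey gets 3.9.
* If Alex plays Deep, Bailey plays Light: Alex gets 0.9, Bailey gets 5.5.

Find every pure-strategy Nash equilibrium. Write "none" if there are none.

There is no pure-strategy Nash equilibrium.

Mark each player's best response to every combination of opponents' strategies; a profile where every player is best-responding is a pure Nash equilibrium.
Alex against None: payoffs 0, 4.9 → best response Deep.
Alex against Light: payoffs 4.2, 0.9 → best response Thorough.
Bailey against Thorough: payoffs 3.1, 1.9 → best response None.
Bailey against Deep: payoffs 3.9, 5.5 → best response Light.
No profile is a mutual best response for all players.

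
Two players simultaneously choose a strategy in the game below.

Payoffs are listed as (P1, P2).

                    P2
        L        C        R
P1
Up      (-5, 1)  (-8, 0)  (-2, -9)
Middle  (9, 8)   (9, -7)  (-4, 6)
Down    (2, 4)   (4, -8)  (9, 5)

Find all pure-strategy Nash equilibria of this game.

(Middle, L); (Down, R)

(Up, L): P1 can switch to Middle (-5 → 9). Not NE.
(Up, C): P1 can switch to Middle (-8 → 9). Not NE.
(Up, R): P1 can switch to Down (-2 → 9). Not NE.
(Middle, L): P1 gets 9, best alternative 2; P2 gets 8, best alternative 6. No profitable deviation — NE.
(Middle, C): P2 can switch to L (-7 → 8). Not NE.
(Middle, R): P1 can switch to Up (-4 → -2). Not NE.
(Down, L): P1 can switch to Middle (2 → 9). Not NE.
(Down, C): P1 can switch to Middle (4 → 9). Not NE.
(Down, R): P1 gets 9, best alternative -2; P2 gets 5, best alternative 4. No profitable deviation — NE.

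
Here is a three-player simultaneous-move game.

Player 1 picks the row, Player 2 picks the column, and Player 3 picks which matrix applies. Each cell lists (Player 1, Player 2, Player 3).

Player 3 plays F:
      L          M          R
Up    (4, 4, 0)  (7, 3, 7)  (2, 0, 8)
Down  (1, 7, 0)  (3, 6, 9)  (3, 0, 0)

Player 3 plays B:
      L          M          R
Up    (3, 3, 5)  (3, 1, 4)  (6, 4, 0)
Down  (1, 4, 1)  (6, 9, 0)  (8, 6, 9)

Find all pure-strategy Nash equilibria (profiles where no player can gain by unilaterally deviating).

For each player, find the best response to each opponent profile; mutual best responses are the pure NE.
Player 1 against (L, F): payoffs 4, 1 → best response Up.
Player 1 against (L, B): payoffs 3, 1 → best response Up.
Player 1 against (M, F): payoffs 7, 3 → best response Up.
Player 1 against (M, B): payoffs 3, 6 → best response Down.
Player 1 against (R, F): payoffs 2, 3 → best response Down.
Player 1 against (R, B): payoffs 6, 8 → best response Down.
Player 2 against (Up, F): payoffs 4, 3, 0 → best response L.
Player 2 against (Up, B): payoffs 3, 1, 4 → best response R.
Player 2 against (Down, F): payoffs 7, 6, 0 → best response L.
Player 2 against (Down, B): payoffs 4, 9, 6 → best response M.
Player 3 against (Up, L): payoffs 0, 5 → best response B.
Player 3 against (Up, M): payoffs 7, 4 → best response F.
Player 3 against (Up, R): payoffs 8, 0 → best response F.
Player 3 against (Down, L): payoffs 0, 1 → best response B.
Player 3 against (Down, M): payoffs 9, 0 → best response F.
Player 3 against (Down, R): payoffs 0, 9 → best response B.
No profile is a mutual best response for all players.

This game has no pure Nash equilibrium.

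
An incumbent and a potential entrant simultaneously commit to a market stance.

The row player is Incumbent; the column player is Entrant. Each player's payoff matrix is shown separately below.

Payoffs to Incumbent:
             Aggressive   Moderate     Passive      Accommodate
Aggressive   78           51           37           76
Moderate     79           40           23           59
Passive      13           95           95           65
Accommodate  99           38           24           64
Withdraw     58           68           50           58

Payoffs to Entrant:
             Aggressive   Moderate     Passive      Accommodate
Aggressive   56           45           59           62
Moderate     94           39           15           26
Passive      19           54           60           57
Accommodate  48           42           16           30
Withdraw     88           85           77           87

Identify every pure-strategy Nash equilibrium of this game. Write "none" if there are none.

For each strategy profile, look for a profitable unilateral deviation.
(Aggressive, Aggressive): Incumbent can switch to Moderate (78 → 79). Not NE.
(Aggressive, Moderate): Incumbent can switch to Passive (51 → 95). Not NE.
(Aggressive, Passive): Incumbent can switch to Passive (37 → 95). Not NE.
(Aggressive, Accommodate): Incumbent gets 76, best alternative 65; Entrant gets 62, best alternative 59. No profitable deviation — NE.
(Moderate, Aggressive): Incumbent can switch to Accommodate (79 → 99). Not NE.
(Moderate, Moderate): Incumbent can switch to Aggressive (40 → 51). Not NE.
(Moderate, Passive): Incumbent can switch to Aggressive (23 → 37). Not NE.
(Moderate, Accommodate): Incumbent can switch to Aggressive (59 → 76). Not NE.
(Passive, Aggressive): Incumbent can switch to Aggressive (13 → 78). Not NE.
(Passive, Passive): Incumbent gets 95, best alternative 50; Entrant gets 60, best alternative 57. No profitable deviation — NE.
(Accommodate, Aggressive): Incumbent gets 99, best alternative 79; Entrant gets 48, best alternative 42. No profitable deviation — NE.
(The remaining 9 profiles each have a profitable deviation by the same check.)

The pure Nash equilibria are (Aggressive, Accommodate) and (Passive, Passive) and (Accommodate, Aggressive).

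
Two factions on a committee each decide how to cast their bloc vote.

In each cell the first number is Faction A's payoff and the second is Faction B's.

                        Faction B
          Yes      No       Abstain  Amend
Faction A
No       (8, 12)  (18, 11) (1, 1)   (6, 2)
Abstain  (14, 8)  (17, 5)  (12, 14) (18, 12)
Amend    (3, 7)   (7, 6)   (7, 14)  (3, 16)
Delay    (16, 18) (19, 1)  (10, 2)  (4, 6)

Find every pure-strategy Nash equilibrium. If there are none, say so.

For each strategy profile, look for a profitable unilateral deviation.
(No, Yes): Faction A can switch to Abstain (8 → 14). Not NE.
(No, No): Faction A can switch to Delay (18 → 19). Not NE.
(No, Abstain): Faction A can switch to Abstain (1 → 12). Not NE.
(No, Amend): Faction A can switch to Abstain (6 → 18). Not NE.
(Abstain, Yes): Faction A can switch to Delay (14 → 16). Not NE.
(Abstain, No): Faction A can switch to No (17 → 18). Not NE.
(Abstain, Abstain): Faction A gets 12, best alternative 10; Faction B gets 14, best alternative 12. No profitable deviation — NE.
(Delay, Yes): Faction A gets 16, best alternative 14; Faction B gets 18, best alternative 6. No profitable deviation — NE.
(The remaining 8 profiles each have a profitable deviation by the same check.)

(Abstain, Abstain), (Delay, Yes)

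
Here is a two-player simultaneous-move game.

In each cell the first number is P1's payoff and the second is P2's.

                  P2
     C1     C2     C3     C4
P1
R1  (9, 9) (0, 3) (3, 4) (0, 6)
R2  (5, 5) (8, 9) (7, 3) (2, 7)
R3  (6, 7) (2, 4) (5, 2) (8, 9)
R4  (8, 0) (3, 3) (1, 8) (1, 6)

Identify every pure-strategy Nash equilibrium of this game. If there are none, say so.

(R1, C1): P1 gets 9, best alternative 8; P2 gets 9, best alternative 6. No profitable deviation — NE.
(R1, C2): P1 can switch to R2 (0 → 8). Not NE.
(R1, C3): P1 can switch to R2 (3 → 7). Not NE.
(R1, C4): P1 can switch to R2 (0 → 2). Not NE.
(R2, C1): P1 can switch to R1 (5 → 9). Not NE.
(R2, C2): P1 gets 8, best alternative 3; P2 gets 9, best alternative 7. No profitable deviation — NE.
(R2, C3): P2 can switch to C1 (3 → 5). Not NE.
(R2, C4): P1 can switch to R3 (2 → 8). Not NE.
(R3, C1): P1 can switch to R1 (6 → 9). Not NE.
(R3, C2): P1 can switch to R2 (2 → 8). Not NE.
(R3, C3): P1 can switch to R2 (5 → 7). Not NE.
(R3, C4): P1 gets 8, best alternative 2; P2 gets 9, best alternative 7. No profitable deviation — NE.
(R4, C1): P1 can switch to R1 (8 → 9). Not NE.
(R4, C2): P1 can switch to R2 (3 → 8). Not NE.
(R4, C3): P1 can switch to R1 (1 → 3). Not NE.
(The remaining 1 profile has a profitable deviation by the same check.)

The pure Nash equilibria are (R1, C1); (R2, C2); (R3, C4).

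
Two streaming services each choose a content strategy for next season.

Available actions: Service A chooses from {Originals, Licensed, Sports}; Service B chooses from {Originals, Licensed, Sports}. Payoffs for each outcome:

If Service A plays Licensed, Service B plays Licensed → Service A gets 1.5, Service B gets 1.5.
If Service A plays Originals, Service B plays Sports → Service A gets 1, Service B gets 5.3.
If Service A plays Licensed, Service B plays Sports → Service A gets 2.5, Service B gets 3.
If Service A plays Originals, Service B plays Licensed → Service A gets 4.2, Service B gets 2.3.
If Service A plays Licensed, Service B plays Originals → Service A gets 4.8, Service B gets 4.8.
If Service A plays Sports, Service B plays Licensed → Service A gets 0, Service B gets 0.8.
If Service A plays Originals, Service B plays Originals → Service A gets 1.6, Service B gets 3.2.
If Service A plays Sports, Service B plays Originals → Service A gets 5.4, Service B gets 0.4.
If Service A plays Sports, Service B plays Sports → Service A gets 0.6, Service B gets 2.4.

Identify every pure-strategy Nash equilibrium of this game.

This game has no pure Nash equilibrium.

For each player, find the best response to each opponent profile; mutual best responses are the pure NE.
Service A against Originals: payoffs 1.6, 4.8, 5.4 → best response Sports.
Service A against Licensed: payoffs 4.2, 1.5, 0 → best response Originals.
Service A against Sports: payoffs 1, 2.5, 0.6 → best response Licensed.
Service B against Originals: payoffs 3.2, 2.3, 5.3 → best response Sports.
Service B against Licensed: payoffs 4.8, 1.5, 3 → best response Originals.
Service B against Sports: payoffs 0.4, 0.8, 2.4 → best response Sports.
No profile is a mutual best response for all players.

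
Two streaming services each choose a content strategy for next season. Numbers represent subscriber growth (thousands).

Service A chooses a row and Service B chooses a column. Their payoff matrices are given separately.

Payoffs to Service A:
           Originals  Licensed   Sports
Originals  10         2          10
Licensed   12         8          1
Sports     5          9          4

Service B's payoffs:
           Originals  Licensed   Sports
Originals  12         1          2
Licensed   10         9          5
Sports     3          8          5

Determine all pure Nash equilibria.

For each player, find the best response to each opponent profile; mutual best responses are the pure NE.
Service A against Originals: payoffs 10, 12, 5 → best response Licensed.
Service A against Licensed: payoffs 2, 8, 9 → best response Sports.
Service A against Sports: payoffs 10, 1, 4 → best response Originals.
Service B against Originals: payoffs 12, 1, 2 → best response Originals.
Service B against Licensed: payoffs 10, 9, 5 → best response Originals.
Service B against Sports: payoffs 3, 8, 5 → best response Licensed.
Mutual best responses: (Licensed, Originals); (Sports, Licensed).

Pure-strategy Nash equilibria: (Licensed, Originals) and (Sports, Licensed)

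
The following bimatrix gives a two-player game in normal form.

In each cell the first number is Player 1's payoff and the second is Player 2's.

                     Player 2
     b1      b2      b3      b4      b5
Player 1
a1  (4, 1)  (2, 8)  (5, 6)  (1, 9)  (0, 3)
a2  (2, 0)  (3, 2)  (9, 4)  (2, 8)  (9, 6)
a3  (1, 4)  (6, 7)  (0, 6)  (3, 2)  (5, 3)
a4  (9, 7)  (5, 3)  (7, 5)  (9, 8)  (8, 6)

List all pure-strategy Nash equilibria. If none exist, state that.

(a3, b2), (a4, b4)

Player 1 against b1: payoffs 4, 2, 1, 9 → best response a4.
Player 1 against b2: payoffs 2, 3, 6, 5 → best response a3.
Player 1 against b3: payoffs 5, 9, 0, 7 → best response a2.
Player 1 against b4: payoffs 1, 2, 3, 9 → best response a4.
Player 1 against b5: payoffs 0, 9, 5, 8 → best response a2.
Player 2 against a1: payoffs 1, 8, 6, 9, 3 → best response b4.
Player 2 against a2: payoffs 0, 2, 4, 8, 6 → best response b4.
Player 2 against a3: payoffs 4, 7, 6, 2, 3 → best response b2.
Player 2 against a4: payoffs 7, 3, 5, 8, 6 → best response b4.
Mutual best responses: (a3, b2); (a4, b4).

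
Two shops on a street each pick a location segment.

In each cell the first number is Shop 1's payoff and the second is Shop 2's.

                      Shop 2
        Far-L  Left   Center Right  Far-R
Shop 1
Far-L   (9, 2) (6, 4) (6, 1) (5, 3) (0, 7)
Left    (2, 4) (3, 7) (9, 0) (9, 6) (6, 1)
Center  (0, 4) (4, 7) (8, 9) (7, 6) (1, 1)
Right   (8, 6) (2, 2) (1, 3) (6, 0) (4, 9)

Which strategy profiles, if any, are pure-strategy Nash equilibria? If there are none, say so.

There is no pure-strategy Nash equilibrium.

(Far-L, Far-L): Shop 2 can switch to Left (2 → 4). Not NE.
(Far-L, Left): Shop 2 can switch to Far-R (4 → 7). Not NE.
(Far-L, Center): Shop 1 can switch to Left (6 → 9). Not NE.
(Far-L, Right): Shop 1 can switch to Left (5 → 9). Not NE.
(Far-L, Far-R): Shop 1 can switch to Left (0 → 6). Not NE.
(Left, Far-L): Shop 1 can switch to Far-L (2 → 9). Not NE.
(Left, Left): Shop 1 can switch to Far-L (3 → 6). Not NE.
(Left, Center): Shop 2 can switch to Far-L (0 → 4). Not NE.
(Left, Right): Shop 2 can switch to Left (6 → 7). Not NE.
(Left, Far-R): Shop 2 can switch to Far-L (1 → 4). Not NE.
(Center, Far-L): Shop 1 can switch to Far-L (0 → 9). Not NE.
(Center, Left): Shop 1 can switch to Far-L (4 → 6). Not NE.
(The remaining 8 profiles each have a profitable deviation by the same check.)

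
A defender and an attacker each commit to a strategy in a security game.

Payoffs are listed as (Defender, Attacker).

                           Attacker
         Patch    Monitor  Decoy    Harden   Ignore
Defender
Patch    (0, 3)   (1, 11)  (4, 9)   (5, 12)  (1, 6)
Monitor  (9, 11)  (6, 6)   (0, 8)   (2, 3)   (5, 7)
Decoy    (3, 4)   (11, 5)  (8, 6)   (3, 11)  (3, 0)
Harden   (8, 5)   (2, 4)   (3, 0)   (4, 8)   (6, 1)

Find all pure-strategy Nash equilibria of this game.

(Patch, Harden) and (Monitor, Patch)

Defender against Patch: payoffs 0, 9, 3, 8 → best response Monitor.
Defender against Monitor: payoffs 1, 6, 11, 2 → best response Decoy.
Defender against Decoy: payoffs 4, 0, 8, 3 → best response Decoy.
Defender against Harden: payoffs 5, 2, 3, 4 → best response Patch.
Defender against Ignore: payoffs 1, 5, 3, 6 → best response Harden.
Attacker against Patch: payoffs 3, 11, 9, 12, 6 → best response Harden.
Attacker against Monitor: payoffs 11, 6, 8, 3, 7 → best response Patch.
Attacker against Decoy: payoffs 4, 5, 6, 11, 0 → best response Harden.
Attacker against Harden: payoffs 5, 4, 0, 8, 1 → best response Harden.
Mutual best responses: (Patch, Harden); (Monitor, Patch).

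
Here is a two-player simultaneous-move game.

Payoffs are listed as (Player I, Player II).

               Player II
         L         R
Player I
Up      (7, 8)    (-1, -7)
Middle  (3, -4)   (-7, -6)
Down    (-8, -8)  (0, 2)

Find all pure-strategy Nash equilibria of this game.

The pure Nash equilibria are (Up, L), (Down, R).

For each player, find the best response to each opponent profile; mutual best responses are the pure NE.
Player I against L: payoffs 7, 3, -8 → best response Up.
Player I against R: payoffs -1, -7, 0 → best response Down.
Player II against Up: payoffs 8, -7 → best response L.
Player II against Middle: payoffs -4, -6 → best response L.
Player II against Down: payoffs -8, 2 → best response R.
Mutual best responses: (Up, L); (Down, R).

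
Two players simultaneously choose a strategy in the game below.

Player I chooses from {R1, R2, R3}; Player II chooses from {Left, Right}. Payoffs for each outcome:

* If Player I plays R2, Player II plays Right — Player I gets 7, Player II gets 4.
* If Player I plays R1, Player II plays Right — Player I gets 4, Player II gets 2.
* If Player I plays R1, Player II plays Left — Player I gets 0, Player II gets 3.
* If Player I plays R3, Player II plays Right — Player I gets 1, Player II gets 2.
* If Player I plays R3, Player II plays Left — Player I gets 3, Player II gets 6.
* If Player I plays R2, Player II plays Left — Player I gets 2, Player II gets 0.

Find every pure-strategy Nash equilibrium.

Pure-strategy Nash equilibria: (R2, Right), (R3, Left)

Player I against Left: payoffs 0, 2, 3 → best response R3.
Player I against Right: payoffs 4, 7, 1 → best response R2.
Player II against R1: payoffs 3, 2 → best response Left.
Player II against R2: payoffs 0, 4 → best response Right.
Player II against R3: payoffs 6, 2 → best response Left.
Mutual best responses: (R2, Right); (R3, Left).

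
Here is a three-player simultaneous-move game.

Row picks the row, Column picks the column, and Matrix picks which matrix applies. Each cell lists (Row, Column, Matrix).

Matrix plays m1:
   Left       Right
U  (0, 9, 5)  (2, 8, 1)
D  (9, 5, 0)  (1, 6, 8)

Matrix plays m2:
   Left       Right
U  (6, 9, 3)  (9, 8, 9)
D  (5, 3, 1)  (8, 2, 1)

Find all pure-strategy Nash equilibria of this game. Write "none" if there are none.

Row against (Left, m1): payoffs 0, 9 → best response D.
Row against (Left, m2): payoffs 6, 5 → best response U.
Row against (Right, m1): payoffs 2, 1 → best response U.
Row against (Right, m2): payoffs 9, 8 → best response U.
Column against (U, m1): payoffs 9, 8 → best response Left.
Column against (U, m2): payoffs 9, 8 → best response Left.
Column against (D, m1): payoffs 5, 6 → best response Right.
Column against (D, m2): payoffs 3, 2 → best response Left.
Matrix against (U, Left): payoffs 5, 3 → best response m1.
Matrix against (U, Right): payoffs 1, 9 → best response m2.
Matrix against (D, Left): payoffs 0, 1 → best response m2.
Matrix against (D, Right): payoffs 8, 1 → best response m1.
No profile is a mutual best response for all players.

There is no pure-strategy Nash equilibrium.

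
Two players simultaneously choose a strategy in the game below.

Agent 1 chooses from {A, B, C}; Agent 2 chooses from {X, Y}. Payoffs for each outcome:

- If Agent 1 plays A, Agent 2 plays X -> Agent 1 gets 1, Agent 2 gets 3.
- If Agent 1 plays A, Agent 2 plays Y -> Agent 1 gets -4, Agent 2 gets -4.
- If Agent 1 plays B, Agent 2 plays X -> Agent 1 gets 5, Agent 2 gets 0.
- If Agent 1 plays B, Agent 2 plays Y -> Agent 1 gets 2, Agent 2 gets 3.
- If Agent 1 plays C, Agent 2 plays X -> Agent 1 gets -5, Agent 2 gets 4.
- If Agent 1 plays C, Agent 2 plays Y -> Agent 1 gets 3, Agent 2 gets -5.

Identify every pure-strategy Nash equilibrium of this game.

No pure-strategy Nash equilibrium.

Mark each player's best response to every combination of opponents' strategies; a profile where every player is best-responding is a pure Nash equilibrium.
Agent 1 against X: payoffs 1, 5, -5 → best response B.
Agent 1 against Y: payoffs -4, 2, 3 → best response C.
Agent 2 against A: payoffs 3, -4 → best response X.
Agent 2 against B: payoffs 0, 3 → best response Y.
Agent 2 against C: payoffs 4, -5 → best response X.
No profile is a mutual best response for all players.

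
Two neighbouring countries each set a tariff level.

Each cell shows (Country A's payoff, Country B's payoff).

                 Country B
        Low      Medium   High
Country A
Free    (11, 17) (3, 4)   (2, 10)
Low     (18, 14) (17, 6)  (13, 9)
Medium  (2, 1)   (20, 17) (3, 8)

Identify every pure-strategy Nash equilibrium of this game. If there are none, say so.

Check each profile: it is a Nash equilibrium iff no player can strictly gain by switching unilaterally.
(Free, Low): Country A can switch to Low (11 → 18). Not NE.
(Free, Medium): Country A can switch to Low (3 → 17). Not NE.
(Free, High): Country A can switch to Low (2 → 13). Not NE.
(Low, Low): Country A gets 18, best alternative 11; Country B gets 14, best alternative 9. No profitable deviation — NE.
(Low, Medium): Country A can switch to Medium (17 → 20). Not NE.
(Low, High): Country B can switch to Low (9 → 14). Not NE.
(Medium, Low): Country A can switch to Free (2 → 11). Not NE.
(Medium, Medium): Country A gets 20, best alternative 17; Country B gets 17, best alternative 8. No profitable deviation — NE.
(Medium, High): Country A can switch to Low (3 → 13). Not NE.

(Low, Low), (Medium, Medium)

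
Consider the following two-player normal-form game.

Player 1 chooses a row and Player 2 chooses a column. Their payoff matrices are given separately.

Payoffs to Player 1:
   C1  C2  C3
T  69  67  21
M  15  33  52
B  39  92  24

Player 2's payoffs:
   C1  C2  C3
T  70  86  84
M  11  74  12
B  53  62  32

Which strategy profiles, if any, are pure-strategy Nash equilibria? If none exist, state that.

(B, C2)

For each player, find the best response to each opponent profile; mutual best responses are the pure NE.
Player 1 against C1: payoffs 69, 15, 39 → best response T.
Player 1 against C2: payoffs 67, 33, 92 → best response B.
Player 1 against C3: payoffs 21, 52, 24 → best response M.
Player 2 against T: payoffs 70, 86, 84 → best response C2.
Player 2 against M: payoffs 11, 74, 12 → best response C2.
Player 2 against B: payoffs 53, 62, 32 → best response C2.
Mutual best responses: (B, C2).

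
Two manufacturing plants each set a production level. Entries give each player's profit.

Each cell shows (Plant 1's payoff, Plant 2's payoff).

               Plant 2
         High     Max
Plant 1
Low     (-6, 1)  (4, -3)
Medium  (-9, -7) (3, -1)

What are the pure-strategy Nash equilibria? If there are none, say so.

For each strategy profile, look for a profitable unilateral deviation.
(Low, High): Plant 1 gets -6, best alternative -9; Plant 2 gets 1, best alternative -3. No profitable deviation — NE.
(Low, Max): Plant 2 can switch to High (-3 → 1). Not NE.
(Medium, High): Plant 1 can switch to Low (-9 → -6). Not NE.
(Medium, Max): Plant 1 can switch to Low (3 → 4). Not NE.

Pure NE: (Low, High)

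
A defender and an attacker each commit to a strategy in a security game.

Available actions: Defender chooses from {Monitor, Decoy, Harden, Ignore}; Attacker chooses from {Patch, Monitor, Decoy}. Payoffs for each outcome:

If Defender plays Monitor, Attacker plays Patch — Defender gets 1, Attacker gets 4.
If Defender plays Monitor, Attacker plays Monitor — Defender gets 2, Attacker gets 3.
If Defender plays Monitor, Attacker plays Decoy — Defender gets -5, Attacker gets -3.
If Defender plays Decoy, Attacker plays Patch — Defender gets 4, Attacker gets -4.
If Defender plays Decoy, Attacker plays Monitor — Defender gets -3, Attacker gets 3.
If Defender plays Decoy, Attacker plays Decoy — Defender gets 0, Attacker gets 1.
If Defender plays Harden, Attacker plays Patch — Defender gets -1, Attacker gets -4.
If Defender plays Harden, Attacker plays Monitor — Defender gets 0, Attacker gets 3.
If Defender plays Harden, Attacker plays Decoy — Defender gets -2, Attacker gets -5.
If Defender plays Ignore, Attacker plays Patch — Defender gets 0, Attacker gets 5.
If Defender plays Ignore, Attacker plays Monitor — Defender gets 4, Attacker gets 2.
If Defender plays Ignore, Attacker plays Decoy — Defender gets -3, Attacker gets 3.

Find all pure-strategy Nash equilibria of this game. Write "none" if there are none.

Defender against Patch: payoffs 1, 4, -1, 0 → best response Decoy.
Defender against Monitor: payoffs 2, -3, 0, 4 → best response Ignore.
Defender against Decoy: payoffs -5, 0, -2, -3 → best response Decoy.
Attacker against Monitor: payoffs 4, 3, -3 → best response Patch.
Attacker against Decoy: payoffs -4, 3, 1 → best response Monitor.
Attacker against Harden: payoffs -4, 3, -5 → best response Monitor.
Attacker against Ignore: payoffs 5, 2, 3 → best response Patch.
No profile is a mutual best response for all players.

This game has no pure Nash equilibrium.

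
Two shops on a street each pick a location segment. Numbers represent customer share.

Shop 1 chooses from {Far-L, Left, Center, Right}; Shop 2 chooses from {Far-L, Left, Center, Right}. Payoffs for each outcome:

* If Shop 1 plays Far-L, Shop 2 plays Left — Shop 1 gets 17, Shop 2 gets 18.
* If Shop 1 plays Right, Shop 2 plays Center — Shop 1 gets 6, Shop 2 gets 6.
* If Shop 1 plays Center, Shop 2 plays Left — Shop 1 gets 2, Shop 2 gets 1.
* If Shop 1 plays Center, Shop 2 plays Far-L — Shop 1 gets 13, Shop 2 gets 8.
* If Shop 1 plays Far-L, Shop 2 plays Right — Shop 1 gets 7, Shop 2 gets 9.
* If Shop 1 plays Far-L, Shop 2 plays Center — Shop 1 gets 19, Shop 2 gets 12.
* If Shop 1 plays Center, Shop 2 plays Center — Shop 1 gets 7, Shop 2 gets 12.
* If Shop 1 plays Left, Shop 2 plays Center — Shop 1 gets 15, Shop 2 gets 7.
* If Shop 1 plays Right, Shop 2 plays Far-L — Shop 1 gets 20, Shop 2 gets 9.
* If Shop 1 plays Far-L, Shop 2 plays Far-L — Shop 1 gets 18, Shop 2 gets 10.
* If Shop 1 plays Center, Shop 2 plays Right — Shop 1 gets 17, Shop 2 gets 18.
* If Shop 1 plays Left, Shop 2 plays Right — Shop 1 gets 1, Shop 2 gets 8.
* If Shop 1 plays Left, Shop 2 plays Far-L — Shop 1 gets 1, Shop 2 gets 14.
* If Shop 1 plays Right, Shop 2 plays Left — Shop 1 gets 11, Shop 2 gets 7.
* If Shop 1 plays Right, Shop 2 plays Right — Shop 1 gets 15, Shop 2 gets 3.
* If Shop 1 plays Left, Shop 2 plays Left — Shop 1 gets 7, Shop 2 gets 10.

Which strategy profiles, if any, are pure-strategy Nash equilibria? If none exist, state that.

For each strategy profile, look for a profitable unilateral deviation.
(Far-L, Far-L): Shop 1 can switch to Right (18 → 20). Not NE.
(Far-L, Left): Shop 1 gets 17, best alternative 11; Shop 2 gets 18, best alternative 12. No profitable deviation — NE.
(Far-L, Center): Shop 2 can switch to Left (12 → 18). Not NE.
(Far-L, Right): Shop 1 can switch to Center (7 → 17). Not NE.
(Left, Far-L): Shop 1 can switch to Far-L (1 → 18). Not NE.
(Left, Left): Shop 1 can switch to Far-L (7 → 17). Not NE.
(Left, Center): Shop 1 can switch to Far-L (15 → 19). Not NE.
(Left, Right): Shop 1 can switch to Far-L (1 → 7). Not NE.
(Center, Far-L): Shop 1 can switch to Far-L (13 → 18). Not NE.
(Center, Right): Shop 1 gets 17, best alternative 15; Shop 2 gets 18, best alternative 12. No profitable deviation — NE.
(Right, Far-L): Shop 1 gets 20, best alternative 18; Shop 2 gets 9, best alternative 7. No profitable deviation — NE.
(The remaining 5 profiles each have a profitable deviation by the same check.)

Pure-strategy Nash equilibria: (Far-L, Left), (Center, Right), (Right, Far-L)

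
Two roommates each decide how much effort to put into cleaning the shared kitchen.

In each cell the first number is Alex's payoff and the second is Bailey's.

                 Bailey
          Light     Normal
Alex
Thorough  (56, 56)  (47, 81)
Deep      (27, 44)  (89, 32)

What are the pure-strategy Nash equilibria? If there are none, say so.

For each strategy profile, look for a profitable unilateral deviation.
(Thorough, Light): Bailey can switch to Normal (56 → 81). Not NE.
(Thorough, Normal): Alex can switch to Deep (47 → 89). Not NE.
(Deep, Light): Alex can switch to Thorough (27 → 56). Not NE.
(Deep, Normal): Bailey can switch to Light (32 → 44). Not NE.

No pure-strategy Nash equilibrium.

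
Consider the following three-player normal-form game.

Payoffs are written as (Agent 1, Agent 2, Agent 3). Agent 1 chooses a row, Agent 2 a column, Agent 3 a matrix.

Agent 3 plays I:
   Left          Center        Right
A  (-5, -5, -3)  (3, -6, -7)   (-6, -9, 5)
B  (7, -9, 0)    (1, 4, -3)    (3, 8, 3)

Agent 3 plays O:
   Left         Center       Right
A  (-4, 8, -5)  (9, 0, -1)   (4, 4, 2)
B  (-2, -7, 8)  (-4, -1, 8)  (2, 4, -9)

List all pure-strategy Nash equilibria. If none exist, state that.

(B, Right, I)

(A, Left, I): Agent 1 can switch to B (-5 → 7). Not NE.
(A, Left, O): Agent 1 can switch to B (-4 → -2). Not NE.
(A, Center, I): Agent 2 can switch to Left (-6 → -5). Not NE.
(A, Center, O): Agent 2 can switch to Left (0 → 8). Not NE.
(A, Right, I): Agent 1 can switch to B (-6 → 3). Not NE.
(A, Right, O): Agent 2 can switch to Left (4 → 8). Not NE.
(B, Left, I): Agent 2 can switch to Center (-9 → 4). Not NE.
(B, Left, O): Agent 2 can switch to Center (-7 → -1). Not NE.
(B, Center, I): Agent 1 can switch to A (1 → 3). Not NE.
(B, Center, O): Agent 1 can switch to A (-4 → 9). Not NE.
(B, Right, I): Agent 1 gets 3, best alternative -6; Agent 2 gets 8, best alternative 4; Agent 3 gets 3, best alternative -9. No profitable deviation — NE.
(B, Right, O): Agent 1 can switch to A (2 → 4). Not NE.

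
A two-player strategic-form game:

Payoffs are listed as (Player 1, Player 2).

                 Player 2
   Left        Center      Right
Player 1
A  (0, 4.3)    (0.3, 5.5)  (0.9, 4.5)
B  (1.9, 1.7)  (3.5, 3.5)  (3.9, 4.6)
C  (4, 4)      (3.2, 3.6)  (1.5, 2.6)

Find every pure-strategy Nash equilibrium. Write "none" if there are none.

Pure-strategy Nash equilibria: (B, Right), (C, Left)

(A, Left): Player 1 can switch to B (0 → 1.9). Not NE.
(A, Center): Player 1 can switch to B (0.3 → 3.5). Not NE.
(A, Right): Player 1 can switch to B (0.9 → 3.9). Not NE.
(B, Left): Player 1 can switch to C (1.9 → 4). Not NE.
(B, Center): Player 2 can switch to Right (3.5 → 4.6). Not NE.
(B, Right): Player 1 gets 3.9, best alternative 1.5; Player 2 gets 4.6, best alternative 3.5. No profitable deviation — NE.
(C, Left): Player 1 gets 4, best alternative 1.9; Player 2 gets 4, best alternative 3.6. No profitable deviation — NE.
(C, Center): Player 1 can switch to B (3.2 → 3.5). Not NE.
(The remaining 1 profile has a profitable deviation by the same check.)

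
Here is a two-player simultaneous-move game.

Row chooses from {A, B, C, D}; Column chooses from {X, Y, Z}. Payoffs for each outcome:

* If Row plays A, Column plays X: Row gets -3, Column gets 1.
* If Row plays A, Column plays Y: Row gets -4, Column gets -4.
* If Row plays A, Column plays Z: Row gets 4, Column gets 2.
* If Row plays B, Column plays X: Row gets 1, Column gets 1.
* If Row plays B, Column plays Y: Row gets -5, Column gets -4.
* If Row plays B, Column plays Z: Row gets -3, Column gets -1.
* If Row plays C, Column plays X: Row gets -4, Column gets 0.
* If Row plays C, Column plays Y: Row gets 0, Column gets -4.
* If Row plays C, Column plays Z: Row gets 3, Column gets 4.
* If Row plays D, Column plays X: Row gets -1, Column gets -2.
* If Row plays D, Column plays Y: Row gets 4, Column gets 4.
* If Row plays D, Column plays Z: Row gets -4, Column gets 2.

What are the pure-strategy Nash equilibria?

(A, Z), (B, X), (D, Y)

(A, X): Row can switch to B (-3 → 1). Not NE.
(A, Y): Row can switch to C (-4 → 0). Not NE.
(A, Z): Row gets 4, best alternative 3; Column gets 2, best alternative 1. No profitable deviation — NE.
(B, X): Row gets 1, best alternative -1; Column gets 1, best alternative -1. No profitable deviation — NE.
(B, Y): Row can switch to A (-5 → -4). Not NE.
(B, Z): Row can switch to A (-3 → 4). Not NE.
(C, X): Row can switch to A (-4 → -3). Not NE.
(C, Y): Row can switch to D (0 → 4). Not NE.
(C, Z): Row can switch to A (3 → 4). Not NE.
(D, X): Row can switch to B (-1 → 1). Not NE.
(D, Y): Row gets 4, best alternative 0; Column gets 4, best alternative 2. No profitable deviation — NE.
(D, Z): Row can switch to A (-4 → 4). Not NE.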